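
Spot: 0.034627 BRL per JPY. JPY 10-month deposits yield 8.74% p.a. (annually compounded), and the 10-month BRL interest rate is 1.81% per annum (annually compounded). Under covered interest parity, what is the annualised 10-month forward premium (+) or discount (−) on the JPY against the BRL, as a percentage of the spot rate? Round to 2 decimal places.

-6.41%

T = 10/12 years.
F = S · g_BRL/g_JPY = 0.034627 × 1.0150607/1.0723201 = 0.032777999.
(F − S)/S ÷ T = (0.032777999 − 0.034627)/0.034627/(10/12) = -0.064077 → -6.41%.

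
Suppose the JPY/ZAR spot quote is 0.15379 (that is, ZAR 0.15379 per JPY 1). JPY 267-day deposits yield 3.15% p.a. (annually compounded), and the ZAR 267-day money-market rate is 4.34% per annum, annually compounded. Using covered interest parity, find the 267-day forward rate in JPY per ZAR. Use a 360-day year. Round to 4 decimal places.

6.4473

T = 267/360 years.
ZAR accumulates by (1 + 0.0434)^(267/360) = 1.0320111.
JPY growth factor: (1 + 0.0315)^(267/360) = 1.0232687.
So F = 0.15379 × 1.0320111 / 1.0232687 = 0.1551039 (ZAR/JPY).
Quoted the other way: 1/0.1551039 = 6.4473 JPY per ZAR.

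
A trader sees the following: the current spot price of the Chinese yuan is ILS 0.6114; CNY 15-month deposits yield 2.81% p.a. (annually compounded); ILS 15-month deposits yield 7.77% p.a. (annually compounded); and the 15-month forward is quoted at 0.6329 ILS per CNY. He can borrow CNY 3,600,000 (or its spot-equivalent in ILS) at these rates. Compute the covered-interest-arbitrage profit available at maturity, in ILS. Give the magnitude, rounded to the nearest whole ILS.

ILS 58,104

T = 15/12 years.
Keep in CNY, deliver into the forward: 3,600,000·1.03524752·0.6329 = ILS 2,358,749.36.
Swap to ILS now, deposit: 3,600,000·0.6114·1.0980506 = ILS 2,416,853.29.
The quoted forward undervalues CNY, so borrow CNY, convert to ILS at spot, deposit the ILS at 7.77%, and buy CNY forward at 0.6329 to cover the loan.
The gap between the two covered legs is ILS 58,104.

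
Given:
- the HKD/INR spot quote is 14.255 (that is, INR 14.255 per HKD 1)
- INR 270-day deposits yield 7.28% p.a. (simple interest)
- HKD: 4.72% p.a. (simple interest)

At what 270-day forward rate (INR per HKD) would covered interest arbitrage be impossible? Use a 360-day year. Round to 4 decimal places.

14.5193

T = 270/360 years.
INR accumulates by 1 + 0.0728×270/360 = 1.054600.
Growth of 1 HKD over T: 1 + 0.0472×270/360 = 1.035400.
So F = 14.255 × 1.054600 / 1.035400 = 14.519338 (INR/HKD).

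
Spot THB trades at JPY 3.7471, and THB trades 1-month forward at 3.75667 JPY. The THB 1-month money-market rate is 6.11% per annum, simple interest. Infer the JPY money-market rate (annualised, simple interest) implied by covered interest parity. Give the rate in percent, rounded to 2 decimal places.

T = 1/12 years.
CIP gives F = S · g_JPY/g_THB, so g_JPY/g_THB = 3.75667/3.7471 = 1.0025540.
The THB side grows by 1 + 0.0611×1/12 = 1.0050917.
That pins the JPY growth at 1.0076587.
(1.0076587 − 1)/T = 0.091904, i.e. 9.19%.

9.19%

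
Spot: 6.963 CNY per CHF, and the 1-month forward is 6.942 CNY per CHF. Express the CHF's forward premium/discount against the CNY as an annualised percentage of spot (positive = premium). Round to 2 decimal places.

-3.62%

T = 1/12 years.
CHF trades forward at -0.30159% vs spot over the period.
Per annum: -0.0030159 / (1/12) = -0.036191 = -3.62%.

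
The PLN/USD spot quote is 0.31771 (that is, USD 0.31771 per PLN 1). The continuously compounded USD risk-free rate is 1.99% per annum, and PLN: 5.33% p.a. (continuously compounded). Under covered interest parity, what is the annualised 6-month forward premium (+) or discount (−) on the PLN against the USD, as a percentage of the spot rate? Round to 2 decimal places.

T = 6/12 years.
No-arbitrage forward: 0.31771 × 1.0099997 / 1.0270083 = 0.31244831 USD/PLN.
(F − S)/S ÷ T = (0.31244831 − 0.31771)/0.31771/(6/12) = -0.033123 → -3.31%.

-3.31%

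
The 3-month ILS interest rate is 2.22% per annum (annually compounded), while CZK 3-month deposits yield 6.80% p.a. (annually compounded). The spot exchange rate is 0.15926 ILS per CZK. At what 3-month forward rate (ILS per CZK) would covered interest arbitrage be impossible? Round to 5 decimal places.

T = 3/12 years.
Growth of 1 ILS over T: (1 + 0.0222)^(3/12) = 1.0055044.
CZK accumulates by (1 + 0.0680)^(3/12) = 1.0165829.
So F = 0.15926 × 1.0055044 / 1.0165829 = 0.1575244 (ILS/CZK).

0.15752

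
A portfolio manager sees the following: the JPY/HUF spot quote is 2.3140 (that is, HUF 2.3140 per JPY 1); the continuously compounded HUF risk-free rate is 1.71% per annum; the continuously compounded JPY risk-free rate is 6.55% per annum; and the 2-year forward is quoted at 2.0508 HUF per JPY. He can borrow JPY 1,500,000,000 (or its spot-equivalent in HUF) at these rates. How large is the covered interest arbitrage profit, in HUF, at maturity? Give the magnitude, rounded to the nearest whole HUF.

HUF 84,992,562

T = 2 years.
Route A — deposit JPY, sell forward: 1,500,000,000 × 1.139967781312 × 2.0508 = HUF 3,506,768,888.87.
Route B — convert at spot, deposit HUF: 1,500,000,000 × 2.3140 × 1.034791544343 = HUF 3,591,761,450.41.
The quoted forward undervalues JPY, so borrow JPY, convert to HUF at spot, deposit the HUF at 1.71%, and buy JPY forward at 2.0508 to cover the loan.
Arbitrage profit = |3,506,768,888.87 − 3,591,761,450.41| = HUF 84,992,562.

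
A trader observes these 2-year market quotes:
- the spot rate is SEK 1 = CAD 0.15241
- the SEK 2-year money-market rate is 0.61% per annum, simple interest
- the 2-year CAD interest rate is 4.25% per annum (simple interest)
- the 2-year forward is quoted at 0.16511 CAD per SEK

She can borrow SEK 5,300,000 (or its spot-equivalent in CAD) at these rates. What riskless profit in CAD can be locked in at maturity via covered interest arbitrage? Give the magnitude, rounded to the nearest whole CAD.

CAD 9,325

T = 2 years.
Route A — deposit SEK, sell forward: 5,300,000 × 1.012200 × 0.16511 = CAD 885,759.01.
Route B — convert at spot, deposit CAD: 5,300,000 × 0.15241 × 1.085000 = CAD 876,433.71.
The quoted forward overvalues SEK, so borrow CAD, buy SEK at spot, deposit the SEK at 0.61%, and sell the proceeds forward at 0.16511.
The gap between the two covered legs is CAD 9,325.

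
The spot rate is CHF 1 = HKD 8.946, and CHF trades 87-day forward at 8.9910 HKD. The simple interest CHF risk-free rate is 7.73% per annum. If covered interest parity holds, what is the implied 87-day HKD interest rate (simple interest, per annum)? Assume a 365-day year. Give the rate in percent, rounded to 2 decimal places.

9.88%

T = 87/365 years.
CIP gives F = S · g_HKD/g_CHF, so g_HKD/g_CHF = 8.991/8.946 = 1.0050302.
The CHF side grows by 1 + 0.0773×87/365 = 1.0184249.
Hence g_HKD = 1.0235478.
(1.0235478 − 1)/T = 0.098792, i.e. 9.88%.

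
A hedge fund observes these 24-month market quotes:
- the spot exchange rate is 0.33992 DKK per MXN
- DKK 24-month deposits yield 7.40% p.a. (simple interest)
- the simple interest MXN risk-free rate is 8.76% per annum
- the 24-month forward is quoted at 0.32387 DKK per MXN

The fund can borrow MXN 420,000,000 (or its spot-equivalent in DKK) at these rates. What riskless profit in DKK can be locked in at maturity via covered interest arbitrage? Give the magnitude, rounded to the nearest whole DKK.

DKK 4,038,777

T = 2 years.
Invest the MXN and cover forward: 420,000,000 × 1.175200 × 0.32387 = DKK 159,857,050.08.
Convert at spot and invest in DKK: 420,000,000 × 0.33992 × 1.148000 = DKK 163,895,827.20.
The quoted forward undervalues MXN, so borrow MXN, convert to DKK at spot, deposit the DKK at 7.40%, and buy MXN forward at 0.32387 to cover the loan.
Profit = 163,895,827.20 − 159,857,050.08 = DKK 4,038,777.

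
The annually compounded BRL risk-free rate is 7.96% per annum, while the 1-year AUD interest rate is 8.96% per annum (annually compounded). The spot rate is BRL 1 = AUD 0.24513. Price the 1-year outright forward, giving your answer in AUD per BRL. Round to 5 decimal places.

0.24740

T = 1 year.
AUD accumulates by (1 + 0.0896)^1 = 1.089600.
BRL growth factor: (1 + 0.0796)^1 = 1.079600.
So F = 0.24513 × 1.089600 / 1.079600 = 0.2474006 (AUD/BRL).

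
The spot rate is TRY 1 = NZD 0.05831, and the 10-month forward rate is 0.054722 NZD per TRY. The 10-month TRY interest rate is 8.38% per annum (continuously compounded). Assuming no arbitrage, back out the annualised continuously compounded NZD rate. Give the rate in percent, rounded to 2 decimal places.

T = 10/12 years.
F/S = 0.054722/0.05831 = 0.9384668 = (growth of NZD) / (growth of TRY).
The TRY side grows by e^(0.0838×10/12) = 1.0723294.
Hence g_NZD = 1.0063455.
Take logs: ln 1.0063455 / (10/12) = 0.007591, so 0.76%.

0.76%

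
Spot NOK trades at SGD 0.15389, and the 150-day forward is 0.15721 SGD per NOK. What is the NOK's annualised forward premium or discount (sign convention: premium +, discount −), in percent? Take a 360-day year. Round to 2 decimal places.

+5.18%

T = 150/360 years.
Period premium: (0.15721 − 0.15389)/0.15389 = 0.0215739.
×(1/T) gives 5.18% p.a.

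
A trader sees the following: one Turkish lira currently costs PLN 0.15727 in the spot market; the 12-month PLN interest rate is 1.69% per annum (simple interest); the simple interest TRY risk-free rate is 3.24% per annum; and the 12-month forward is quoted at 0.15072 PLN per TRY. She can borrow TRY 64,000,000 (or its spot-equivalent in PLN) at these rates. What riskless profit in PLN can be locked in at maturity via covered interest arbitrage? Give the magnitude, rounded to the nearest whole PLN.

T = 1 year.
Invest the TRY and cover forward: 64,000,000 × 1.032400 × 0.15072 = PLN 9,958,612.99.
Convert at spot and invest in PLN: 64,000,000 × 0.15727 × 1.016900 = PLN 10,235,383.23.
The quoted forward undervalues TRY, so borrow TRY, convert to PLN at spot, deposit the PLN at 1.69%, and buy TRY forward at 0.15072 to cover the loan.
Profit = 10,235,383.23 − 9,958,612.99 = PLN 276,770.

PLN 276,770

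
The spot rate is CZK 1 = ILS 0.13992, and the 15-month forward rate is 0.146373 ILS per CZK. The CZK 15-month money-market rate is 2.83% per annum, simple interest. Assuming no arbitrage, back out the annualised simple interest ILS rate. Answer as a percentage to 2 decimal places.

6.65%

T = 15/12 years.
F/S = 0.146373/0.13992 = 1.0461192 = (growth of ILS) / (growth of CZK).
CZK growth factor: 1 + 0.0283×15/12 = 1.035375.
That pins the ILS growth at 1.0831257.
r = (1.0831257 − 1)/(15/12) = 0.066501 → 6.65%.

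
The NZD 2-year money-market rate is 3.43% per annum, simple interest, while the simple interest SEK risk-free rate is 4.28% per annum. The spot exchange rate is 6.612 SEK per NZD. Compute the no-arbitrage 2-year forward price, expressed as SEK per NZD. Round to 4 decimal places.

6.7172

T = 2 years.
Growth of 1 SEK over T: 1 + 0.0428×2 = 1.085600.
Growth of 1 NZD over T: 1 + 0.0343×2 = 1.068600.
So F = 6.612 × 1.085600 / 1.068600 = 6.717188 (SEK/NZD).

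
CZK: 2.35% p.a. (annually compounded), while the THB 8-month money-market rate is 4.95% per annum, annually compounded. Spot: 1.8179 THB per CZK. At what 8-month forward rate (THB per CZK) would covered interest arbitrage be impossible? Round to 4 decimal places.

T = 8/12 years.
Growth of 1 THB over T: (1 + 0.0495)^(8/12) = 1.0327336.
CZK growth factor: (1 + 0.0235)^(8/12) = 1.0156059.
CIP: F = S · (grow THB)/(grow CZK) = 1.8179 × 1.0327336/1.0156059 = 1.848558 THB per CZK.

1.8486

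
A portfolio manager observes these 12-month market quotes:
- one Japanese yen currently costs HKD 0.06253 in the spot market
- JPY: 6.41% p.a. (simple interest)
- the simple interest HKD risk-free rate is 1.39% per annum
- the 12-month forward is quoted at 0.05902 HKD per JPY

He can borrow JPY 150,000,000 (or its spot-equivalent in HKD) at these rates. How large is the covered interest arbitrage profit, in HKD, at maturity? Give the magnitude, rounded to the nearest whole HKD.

HKD 89,398

T = 1 year.
Keep in JPY, deliver into the forward: 150,000,000·1.064100·0.05902 = HKD 9,420,477.30.
Swap to HKD now, deposit: 150,000,000·0.06253·1.013900 = HKD 9,509,875.05.
The quoted forward undervalues JPY, so borrow JPY, convert to HKD at spot, deposit the HKD at 1.39%, and buy JPY forward at 0.05902 to cover the loan.
Arbitrage profit = |9,420,477.30 − 9,509,875.05| = HKD 89,398.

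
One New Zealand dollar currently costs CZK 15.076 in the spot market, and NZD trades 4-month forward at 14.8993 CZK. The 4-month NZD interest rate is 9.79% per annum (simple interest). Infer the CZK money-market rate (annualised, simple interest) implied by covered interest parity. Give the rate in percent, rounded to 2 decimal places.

6.16%

T = 4/12 years.
F/S = 14.8993/15.076 = 0.9882794 = (growth of CZK) / (growth of NZD).
NZD growth factor: 1 + 0.0979×4/12 = 1.0326333.
So the CZK growth factor = 1.0205302.
(1.0205302 − 1)/T = 0.061591, i.e. 6.16%.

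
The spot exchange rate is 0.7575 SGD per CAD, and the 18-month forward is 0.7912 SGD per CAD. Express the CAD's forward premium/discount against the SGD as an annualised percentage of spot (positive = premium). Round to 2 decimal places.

+2.97%

T = 18/12 years.
(F − S)/S = (0.7912 − 0.7575)/0.7575 = 0.0444884.
Per annum: 0.0444884 / (18/12) = 0.029659 = 2.97%.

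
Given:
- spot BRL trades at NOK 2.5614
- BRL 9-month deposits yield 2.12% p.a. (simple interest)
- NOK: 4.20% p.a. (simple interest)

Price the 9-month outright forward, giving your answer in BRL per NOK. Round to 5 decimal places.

0.38451

T = 9/12 years.
NOK growth factor: 1 + 0.0420×9/12 = 1.031500.
BRL growth factor: 1 + 0.0212×9/12 = 1.015900.
So F = 2.5614 × 1.031500 / 1.015900 = 2.600732 (NOK/BRL).
Quoted the other way: 1/2.600732 = 0.38451 BRL per NOK.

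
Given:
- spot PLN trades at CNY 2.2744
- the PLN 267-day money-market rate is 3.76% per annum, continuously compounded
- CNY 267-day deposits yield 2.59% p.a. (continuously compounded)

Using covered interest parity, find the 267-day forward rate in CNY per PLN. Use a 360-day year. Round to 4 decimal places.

2.2547

T = 267/360 years.
CNY growth factor: e^(0.0259×267/360) = 1.0193948.
PLN growth factor: e^(0.0376×267/360) = 1.0282791.
CIP: F = S · (grow CNY)/(grow PLN) = 2.2744 × 1.0193948/1.0282791 = 2.254749 CNY per PLN.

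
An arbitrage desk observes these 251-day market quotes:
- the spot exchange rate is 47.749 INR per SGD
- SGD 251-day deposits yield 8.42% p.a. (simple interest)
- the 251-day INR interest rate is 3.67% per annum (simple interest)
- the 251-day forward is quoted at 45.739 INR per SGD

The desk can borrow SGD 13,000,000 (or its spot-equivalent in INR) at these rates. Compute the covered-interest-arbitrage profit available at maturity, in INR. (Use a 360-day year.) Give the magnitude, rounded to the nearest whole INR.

T = 251/360 years.
Invest the SGD and cover forward: 13,000,000 × 1.05870611111 × 45.739 = INR 629,514,064.61.
Convert at spot and invest in INR: 13,000,000 × 47.749 × 1.02558805556 = INR 636,620,452.84.
The quoted forward undervalues SGD, so borrow SGD, convert to INR at spot, deposit the INR at 3.67%, and buy SGD forward at 45.739 to cover the loan.
Profit = 636,620,452.84 − 629,514,064.61 = INR 7,106,388.

INR 7,106,388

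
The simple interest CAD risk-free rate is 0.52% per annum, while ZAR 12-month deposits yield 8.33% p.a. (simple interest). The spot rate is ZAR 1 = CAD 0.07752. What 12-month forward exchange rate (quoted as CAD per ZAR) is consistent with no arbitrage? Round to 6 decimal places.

T = 1 year.
Growth of 1 CAD over T: 1 + 0.0052×1 = 1.005200.
ZAR accumulates by 1 + 0.0833×1 = 1.083300.
So F = 0.07752 × 1.005200 / 1.083300 = 0.07193123 (CAD/ZAR).

0.071931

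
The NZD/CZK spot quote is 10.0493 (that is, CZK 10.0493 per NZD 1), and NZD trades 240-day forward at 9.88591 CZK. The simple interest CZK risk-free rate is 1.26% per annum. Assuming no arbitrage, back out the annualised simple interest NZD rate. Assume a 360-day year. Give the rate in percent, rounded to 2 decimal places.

T = 240/360 years.
By CIP, F/S equals the CZK-to-NZD growth ratio: 9.88591/10.0493 = 0.9837412.
CZK growth factor: 1 + 0.0126×240/360 = 1.008400.
That pins the NZD growth at 1.0250663.
r = (1.0250663 − 1)/(240/360) = 0.037599 → 3.76%.

3.76%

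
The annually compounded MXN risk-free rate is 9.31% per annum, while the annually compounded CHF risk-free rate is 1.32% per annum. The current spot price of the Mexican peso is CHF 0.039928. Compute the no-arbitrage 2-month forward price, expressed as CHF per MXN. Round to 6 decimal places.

T = 2/12 years.
CHF accumulates by (1 + 0.0132)^(2/12) = 1.002188.
MXN growth factor: (1 + 0.0931)^(2/12) = 1.0149469.
Forward (CHF per MXN) = 0.039928 × 1.002188 / 1.0149469 = 0.03942607.

0.039426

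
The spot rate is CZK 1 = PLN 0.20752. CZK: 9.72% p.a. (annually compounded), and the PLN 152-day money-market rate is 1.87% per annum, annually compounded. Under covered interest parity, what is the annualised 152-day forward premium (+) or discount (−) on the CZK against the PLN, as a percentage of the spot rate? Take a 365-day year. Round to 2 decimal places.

-7.31%

T = 152/365 years.
F = S · g_PLN/g_CZK = 0.20752 × 1.0077453/1.0393853 = 0.20120287.
(F − S)/S ÷ T = (0.20120287 − 0.20752)/0.20752/(152/365) = -0.073099 → -7.31%.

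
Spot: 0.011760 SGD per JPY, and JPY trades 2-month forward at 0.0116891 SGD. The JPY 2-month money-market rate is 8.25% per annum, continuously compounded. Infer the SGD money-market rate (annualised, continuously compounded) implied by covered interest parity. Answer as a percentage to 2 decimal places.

4.62%

T = 2/12 years.
F/S = 0.0116891/0.01176 = 0.9939711 = (growth of SGD) / (growth of JPY).
The JPY side grows by e^(0.0825×2/12) = 1.013845.
That pins the SGD growth at 1.0077326.
Take logs: ln 1.0077326 / (2/12) = 0.046217, so 4.62%.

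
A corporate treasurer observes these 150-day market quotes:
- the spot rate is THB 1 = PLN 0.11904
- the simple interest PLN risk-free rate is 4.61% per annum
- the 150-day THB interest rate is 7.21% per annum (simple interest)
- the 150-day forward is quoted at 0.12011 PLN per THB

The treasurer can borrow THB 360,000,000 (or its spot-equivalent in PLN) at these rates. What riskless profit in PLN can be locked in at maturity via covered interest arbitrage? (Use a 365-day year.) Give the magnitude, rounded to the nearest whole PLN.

PLN 854,510

T = 150/365 years.
Route A — deposit THB, sell forward: 360,000,000 × 1.029630137 × 0.12011 = PLN 44,520,795.27.
Route B — convert at spot, deposit PLN: 360,000,000 × 0.11904 × 1.0189452055 = PLN 43,666,285.41.
The quoted forward overvalues THB, so borrow PLN, buy THB at spot, deposit the THB at 7.21%, and sell the proceeds forward at 0.12011.
Profit = 44,520,795.27 − 43,666,285.41 = PLN 854,510.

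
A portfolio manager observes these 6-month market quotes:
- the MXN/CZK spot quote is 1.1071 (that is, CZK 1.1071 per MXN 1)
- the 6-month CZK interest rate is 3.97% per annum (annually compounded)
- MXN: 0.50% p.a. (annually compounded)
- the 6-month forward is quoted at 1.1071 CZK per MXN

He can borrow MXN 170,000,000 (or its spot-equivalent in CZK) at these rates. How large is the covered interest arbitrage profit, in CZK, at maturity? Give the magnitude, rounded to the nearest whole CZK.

T = 6/12 years.
Route A — deposit MXN, sell forward: 170,000,000 × 1.00249688279 × 1.1071 = CZK 188,676,930.82.
Route B — convert at spot, deposit CZK: 170,000,000 × 1.1071 × 1.01965680501 = CZK 191,906,548.30.
The quoted forward undervalues MXN, so borrow MXN, convert to CZK at spot, deposit the CZK at 3.97%, and buy MXN forward at 1.1071 to cover the loan.
The gap between the two covered legs is CZK 3,229,617.

CZK 3,229,617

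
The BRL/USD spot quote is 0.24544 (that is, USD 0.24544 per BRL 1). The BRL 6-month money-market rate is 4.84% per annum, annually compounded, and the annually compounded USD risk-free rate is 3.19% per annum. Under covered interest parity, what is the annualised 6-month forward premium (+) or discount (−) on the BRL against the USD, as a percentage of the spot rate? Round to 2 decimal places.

T = 6/12 years.
CIP forward (USD per BRL) = 0.24544 × 1.0158248/1.0239141 = 0.24350093.
Annualised premium = (F − S)/S × (1/T) = (0.24350093 − 0.24544)/0.24544 ÷ (6/12) = -1.58%.

-1.58%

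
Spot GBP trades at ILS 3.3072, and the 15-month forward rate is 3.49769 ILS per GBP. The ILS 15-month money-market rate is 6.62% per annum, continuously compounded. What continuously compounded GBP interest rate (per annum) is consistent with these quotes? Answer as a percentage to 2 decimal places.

2.14%

T = 15/12 years.
F/S = 3.49769/3.3072 = 1.0575986 = (growth of ILS) / (growth of GBP).
ILS growth factor: e^(0.0662×15/12) = 1.0862702.
So the GBP growth factor = 1.0271101.
Take logs: ln 1.0271101 / (15/12) = 0.021399, so 2.14%.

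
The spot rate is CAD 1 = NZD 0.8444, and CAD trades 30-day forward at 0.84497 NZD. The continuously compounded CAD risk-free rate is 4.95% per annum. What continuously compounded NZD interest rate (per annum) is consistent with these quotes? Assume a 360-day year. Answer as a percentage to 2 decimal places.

T = 30/360 years.
F/S = 0.84497/0.8444 = 1.0006750 = (growth of NZD) / (growth of CAD).
CAD growth factor: e^(0.0495×30/360) = 1.0041335.
Hence g_NZD = 1.0048113.
Take logs: ln 1.0048113 / (30/360) = 0.057597, so 5.76%.

5.76%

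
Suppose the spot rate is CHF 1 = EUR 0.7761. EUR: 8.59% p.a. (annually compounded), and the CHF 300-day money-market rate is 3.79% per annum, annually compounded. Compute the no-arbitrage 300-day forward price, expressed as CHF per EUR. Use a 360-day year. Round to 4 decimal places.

1.2409

T = 300/360 years.
Growth of 1 EUR over T: (1 + 0.0859)^(300/360) = 1.0710873.
CHF growth factor: (1 + 0.0379)^(300/360) = 1.031485.
Forward (EUR per CHF) = 0.7761 × 1.0710873 / 1.031485 = 0.8058972.
Quoted the other way: 1/0.8058972 = 1.2409 CHF per EUR.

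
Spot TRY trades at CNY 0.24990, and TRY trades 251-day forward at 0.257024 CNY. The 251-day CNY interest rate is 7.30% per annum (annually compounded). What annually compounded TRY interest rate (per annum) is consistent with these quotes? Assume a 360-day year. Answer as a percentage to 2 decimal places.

T = 251/360 years.
By CIP, F/S equals the CNY-to-TRY growth ratio: 0.257024/0.2499 = 1.0285074.
CNY growth factor: (1 + 0.0730)^(251/360) = 1.0503519.
So the TRY growth factor = 1.021239.
r = 1.021239^(360/251) − 1 = 0.030602 → 3.06%.

3.06%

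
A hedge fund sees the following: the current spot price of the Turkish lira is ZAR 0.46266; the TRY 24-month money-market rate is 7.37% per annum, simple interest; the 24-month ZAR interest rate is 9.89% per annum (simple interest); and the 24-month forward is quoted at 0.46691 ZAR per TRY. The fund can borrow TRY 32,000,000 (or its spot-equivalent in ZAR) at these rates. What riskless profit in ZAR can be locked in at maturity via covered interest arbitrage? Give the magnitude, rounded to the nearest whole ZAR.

T = 2 years.
Route A — deposit TRY, sell forward: 32,000,000 × 1.147400 × 0.46691 = ZAR 17,143,441.09.
Route B — convert at spot, deposit ZAR: 32,000,000 × 0.46266 × 1.197800 = ZAR 17,733,572.74.
The quoted forward undervalues TRY, so borrow TRY, convert to ZAR at spot, deposit the ZAR at 9.89%, and buy TRY forward at 0.46691 to cover the loan.
Arbitrage profit = |17,143,441.09 − 17,733,572.74| = ZAR 590,132.

ZAR 590,132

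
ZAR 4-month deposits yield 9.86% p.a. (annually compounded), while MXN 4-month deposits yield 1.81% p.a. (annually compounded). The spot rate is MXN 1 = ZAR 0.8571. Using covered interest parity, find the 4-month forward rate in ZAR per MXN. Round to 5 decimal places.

T = 4/12 years.
ZAR growth factor: (1 + 0.0986)^(4/12) = 1.031842.
MXN accumulates by (1 + 0.0181)^(4/12) = 1.0059973.
CIP: F = S · (grow ZAR)/(grow MXN) = 0.8571 × 1.031842/1.0059973 = 0.8791194 ZAR per MXN.

0.87912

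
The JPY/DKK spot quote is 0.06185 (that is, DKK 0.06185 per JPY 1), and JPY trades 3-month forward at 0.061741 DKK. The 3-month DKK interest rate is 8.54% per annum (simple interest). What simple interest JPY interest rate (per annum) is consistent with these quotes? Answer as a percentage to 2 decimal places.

9.26%

T = 3/12 years.
F/S = 0.061741/0.06185 = 0.9982377 = (growth of DKK) / (growth of JPY).
The DKK side grows by 1 + 0.0854×3/12 = 1.021350.
That pins the JPY growth at 1.0231531.
r = (1.0231531 − 1)/(3/12) = 0.092612 → 9.26%.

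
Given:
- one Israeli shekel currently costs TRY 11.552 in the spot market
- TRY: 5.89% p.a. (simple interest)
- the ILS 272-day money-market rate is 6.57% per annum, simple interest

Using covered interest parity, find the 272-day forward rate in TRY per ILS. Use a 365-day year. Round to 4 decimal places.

T = 272/365 years.
TRY accumulates by 1 + 0.0589×272/365 = 1.0438926.
ILS growth factor: 1 + 0.0657×272/365 = 1.048960.
So F = 11.552 × 1.0438926 / 1.048960 = 11.496194 (TRY/ILS).

11.4962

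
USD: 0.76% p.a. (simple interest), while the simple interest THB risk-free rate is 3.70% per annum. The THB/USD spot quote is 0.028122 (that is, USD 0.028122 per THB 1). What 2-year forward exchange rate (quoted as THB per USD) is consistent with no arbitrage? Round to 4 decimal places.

T = 2 years.
USD growth factor: 1 + 0.0076×2 = 1.015200.
THB accumulates by 1 + 0.0370×2 = 1.074000.
So F = 0.028122 × 1.015200 / 1.074000 = 0.026582360 (USD/THB).
Invert for THB per USD: 1 / 0.026582360 = 37.6189.

37.6189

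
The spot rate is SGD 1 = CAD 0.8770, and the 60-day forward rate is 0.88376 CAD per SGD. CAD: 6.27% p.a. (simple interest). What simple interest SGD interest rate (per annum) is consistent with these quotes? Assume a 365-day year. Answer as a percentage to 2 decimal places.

T = 60/365 years.
By CIP, F/S equals the CAD-to-SGD growth ratio: 0.88376/0.877 = 1.0077081.
The CAD side grows by 1 + 0.0627×60/365 = 1.0103068.
That pins the SGD growth at 1.0025788.
(1.0025788 − 1)/T = 0.015688, i.e. 1.57%.

1.57%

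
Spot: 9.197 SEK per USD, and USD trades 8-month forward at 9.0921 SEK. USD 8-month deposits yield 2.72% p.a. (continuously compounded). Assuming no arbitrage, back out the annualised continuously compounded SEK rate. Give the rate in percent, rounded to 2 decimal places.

1.00%

T = 8/12 years.
CIP gives F = S · g_SEK/g_USD, so g_SEK/g_USD = 9.0921/9.197 = 0.9885941.
USD growth factor: e^(0.0272×8/12) = 1.0182987.
That pins the SEK growth at 1.0066841.
Take logs: ln 1.0066841 / (8/12) = 0.009993, so 1.00%.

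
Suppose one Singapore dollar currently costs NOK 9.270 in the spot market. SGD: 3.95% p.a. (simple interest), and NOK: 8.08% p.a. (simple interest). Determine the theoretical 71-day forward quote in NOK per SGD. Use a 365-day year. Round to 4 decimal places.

T = 71/365 years.
Growth of 1 NOK over T: 1 + 0.0808×71/365 = 1.0157173.
SGD growth factor: 1 + 0.0395×71/365 = 1.0076836.
Forward (NOK per SGD) = 9.27 × 1.0157173 / 1.0076836 = 9.343905.

9.3439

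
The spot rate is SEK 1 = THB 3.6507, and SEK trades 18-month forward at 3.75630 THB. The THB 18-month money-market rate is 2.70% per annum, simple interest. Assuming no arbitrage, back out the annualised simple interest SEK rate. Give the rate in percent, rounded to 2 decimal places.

0.75%

T = 18/12 years.
CIP gives F = S · g_THB/g_SEK, so g_THB/g_SEK = 3.7563/3.6507 = 1.0289260.
THB growth factor: 1 + 0.0270×18/12 = 1.040500.
Hence g_SEK = 1.0112486.
(1.0112486 − 1)/T = 0.007499, i.e. 0.75%.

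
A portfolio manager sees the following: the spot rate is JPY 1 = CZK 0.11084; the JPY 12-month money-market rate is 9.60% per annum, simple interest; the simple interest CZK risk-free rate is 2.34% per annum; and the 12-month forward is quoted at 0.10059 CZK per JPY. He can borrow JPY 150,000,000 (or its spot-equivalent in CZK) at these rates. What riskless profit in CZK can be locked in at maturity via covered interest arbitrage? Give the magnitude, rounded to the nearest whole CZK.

T = 1 year.
Invest the JPY and cover forward: 150,000,000 × 1.096000 × 0.10059 = CZK 16,536,996.00.
Convert at spot and invest in CZK: 150,000,000 × 0.11084 × 1.023400 = CZK 17,015,048.40.
The quoted forward undervalues JPY, so borrow JPY, convert to CZK at spot, deposit the CZK at 2.34%, and buy JPY forward at 0.10059 to cover the loan.
The gap between the two covered legs is CZK 478,052.

CZK 478,052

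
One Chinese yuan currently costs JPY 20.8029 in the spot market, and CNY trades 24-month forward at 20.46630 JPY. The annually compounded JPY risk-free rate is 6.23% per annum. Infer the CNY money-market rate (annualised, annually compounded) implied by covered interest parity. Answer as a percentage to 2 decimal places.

7.10%

T = 2 years.
CIP gives F = S · g_JPY/g_CNY, so g_JPY/g_CNY = 20.4663/20.8029 = 0.9838196.
JPY growth factor: (1 + 0.0623)^2 = 1.1284813.
That pins the CNY growth at 1.1470409.
r = 1.1470409^(1/2) − 1 = 0.071000 → 7.10%.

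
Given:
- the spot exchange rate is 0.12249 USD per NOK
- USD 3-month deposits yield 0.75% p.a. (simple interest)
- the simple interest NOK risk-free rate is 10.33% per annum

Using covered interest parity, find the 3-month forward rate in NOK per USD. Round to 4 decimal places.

8.3591

T = 3/12 years.
USD growth factor: 1 + 0.0075×3/12 = 1.001875.
NOK growth factor: 1 + 0.1033×3/12 = 1.025825.
So F = 0.12249 × 1.001875 / 1.025825 = 0.1196302 (USD/NOK).
Invert for NOK per USD: 1 / 0.1196302 = 8.3591.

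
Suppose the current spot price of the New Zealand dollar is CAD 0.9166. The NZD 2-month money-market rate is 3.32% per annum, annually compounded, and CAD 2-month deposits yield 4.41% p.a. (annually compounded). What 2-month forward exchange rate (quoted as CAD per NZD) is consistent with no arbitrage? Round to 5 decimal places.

T = 2/12 years.
Growth of 1 CAD over T: (1 + 0.0441)^(2/12) = 1.0072185.
NZD accumulates by (1 + 0.0332)^(2/12) = 1.0054583.
So F = 0.9166 × 1.0072185 / 1.0054583 = 0.9182046 (CAD/NZD).

0.91820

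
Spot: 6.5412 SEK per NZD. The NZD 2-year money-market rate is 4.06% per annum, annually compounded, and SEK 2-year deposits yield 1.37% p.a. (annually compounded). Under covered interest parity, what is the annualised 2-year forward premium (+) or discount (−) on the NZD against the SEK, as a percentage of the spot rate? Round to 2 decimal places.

-2.55%

T = 2 years.
No-arbitrage forward: 6.5412 × 1.0275877 / 1.0828484 = 6.2073848 SEK/NZD.
Annualised premium = (F − S)/S × (1/T) = (6.2073848 − 6.5412)/6.5412 ÷ 2 = -2.55%.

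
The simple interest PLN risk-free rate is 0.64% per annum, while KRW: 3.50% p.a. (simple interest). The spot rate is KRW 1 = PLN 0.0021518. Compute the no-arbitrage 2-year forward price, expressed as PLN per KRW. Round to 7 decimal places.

T = 2 years.
PLN growth factor: 1 + 0.0064×2 = 1.012800.
Growth of 1 KRW over T: 1 + 0.0350×2 = 1.070000.
So F = 0.0021518 × 1.012800 / 1.070000 = 0.002036769 (PLN/KRW).

0.0020368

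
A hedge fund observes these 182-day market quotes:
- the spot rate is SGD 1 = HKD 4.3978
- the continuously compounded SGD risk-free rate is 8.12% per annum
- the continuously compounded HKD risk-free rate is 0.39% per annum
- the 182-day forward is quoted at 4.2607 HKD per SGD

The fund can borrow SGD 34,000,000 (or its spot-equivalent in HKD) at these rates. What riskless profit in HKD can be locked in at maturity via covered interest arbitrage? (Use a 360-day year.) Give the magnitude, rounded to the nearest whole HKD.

T = 182/360 years.
Route A — deposit SGD, sell forward: 34,000,000 × 1.04190535713 × 4.2607 = HKD 150,934,369.27.
Route B — convert at spot, deposit HKD: 34,000,000 × 4.3978 × 1.00197361168 = HKD 149,820,304.68.
The quoted forward overvalues SGD, so borrow HKD, buy SGD at spot, deposit the SGD at 8.12%, and sell the proceeds forward at 4.2607.
Profit = 150,934,369.27 − 149,820,304.68 = HKD 1,114,065.

HKD 1,114,065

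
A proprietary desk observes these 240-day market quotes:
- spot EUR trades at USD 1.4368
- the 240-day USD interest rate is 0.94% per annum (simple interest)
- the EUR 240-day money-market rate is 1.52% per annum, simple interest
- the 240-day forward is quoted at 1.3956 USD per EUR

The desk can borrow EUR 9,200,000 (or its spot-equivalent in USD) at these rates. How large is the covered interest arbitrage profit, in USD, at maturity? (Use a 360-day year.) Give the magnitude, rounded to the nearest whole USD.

USD 331,769

T = 240/360 years.
Invest the EUR and cover forward: 9,200,000 × 1.0101333333 × 1.3956 = USD 12,969,627.14.
Convert at spot and invest in USD: 9,200,000 × 1.4368 × 1.0062666667 = USD 13,301,396.31.
The quoted forward undervalues EUR, so borrow EUR, convert to USD at spot, deposit the USD at 0.94%, and buy EUR forward at 1.3956 to cover the loan.
Arbitrage profit = |12,969,627.14 − 13,301,396.31| = USD 331,769.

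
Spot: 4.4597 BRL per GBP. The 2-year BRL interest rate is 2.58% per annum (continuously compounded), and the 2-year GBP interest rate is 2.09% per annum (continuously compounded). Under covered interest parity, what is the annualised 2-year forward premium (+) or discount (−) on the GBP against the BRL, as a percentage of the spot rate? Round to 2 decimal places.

+0.49%

T = 2 years.
No-arbitrage forward: 4.4597 × 1.0529545 / 1.0426859 = 4.5036201 BRL/GBP.
(F − S)/S ÷ T = (4.5036201 − 4.4597)/4.4597/2 = 0.004924 → 0.49%.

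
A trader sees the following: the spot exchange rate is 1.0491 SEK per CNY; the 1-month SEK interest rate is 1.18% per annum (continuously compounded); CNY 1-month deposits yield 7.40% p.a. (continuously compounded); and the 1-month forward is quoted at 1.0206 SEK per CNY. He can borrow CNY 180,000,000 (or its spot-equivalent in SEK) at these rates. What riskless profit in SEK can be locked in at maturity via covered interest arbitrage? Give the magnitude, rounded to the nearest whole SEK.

SEK 4,179,416

T = 1/12 years.
Keep in CNY, deliver into the forward: 180,000,000·1.0061857197·1.0206 = SEK 184,844,366.19.
Swap to SEK now, deposit: 180,000,000·1.0491·1.00098381696 = SEK 189,023,782.03.
The quoted forward undervalues CNY, so borrow CNY, convert to SEK at spot, deposit the SEK at 1.18%, and buy CNY forward at 1.0206 to cover the loan.
Profit = 189,023,782.03 − 184,844,366.19 = SEK 4,179,416.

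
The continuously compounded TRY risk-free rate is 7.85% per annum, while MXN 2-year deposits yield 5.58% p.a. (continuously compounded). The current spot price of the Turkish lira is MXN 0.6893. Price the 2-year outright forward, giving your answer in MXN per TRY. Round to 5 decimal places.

0.65871

T = 2 years.
MXN growth factor: e^(0.0558×2) = 1.1180655.
TRY accumulates by e^(0.0785×2) = 1.1699956.
So F = 0.6893 × 1.1180655 / 1.1699956 = 0.6587055 (MXN/TRY).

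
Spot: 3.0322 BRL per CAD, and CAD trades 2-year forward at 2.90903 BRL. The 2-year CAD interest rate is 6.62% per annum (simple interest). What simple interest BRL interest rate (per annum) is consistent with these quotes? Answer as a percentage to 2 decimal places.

4.32%

T = 2 years.
By CIP, F/S equals the BRL-to-CAD growth ratio: 2.90903/3.0322 = 0.9593793.
The CAD side grows by 1 + 0.0662×2 = 1.132400.
That pins the BRL growth at 1.0864011.
r = (1.0864011 − 1)/2 = 0.043201 → 4.32%.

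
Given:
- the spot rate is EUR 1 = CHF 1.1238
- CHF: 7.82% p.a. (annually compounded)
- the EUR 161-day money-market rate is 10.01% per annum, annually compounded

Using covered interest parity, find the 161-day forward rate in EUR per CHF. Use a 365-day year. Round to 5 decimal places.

0.89777

T = 161/365 years.
CHF growth factor: (1 + 0.0782)^(161/365) = 1.0337691.
EUR growth factor: (1 + 0.1001)^(161/365) = 1.042979.
Forward (CHF per EUR) = 1.1238 × 1.0337691 / 1.042979 = 1.113876.
Quoted the other way: 1/1.113876 = 0.89777 EUR per CHF.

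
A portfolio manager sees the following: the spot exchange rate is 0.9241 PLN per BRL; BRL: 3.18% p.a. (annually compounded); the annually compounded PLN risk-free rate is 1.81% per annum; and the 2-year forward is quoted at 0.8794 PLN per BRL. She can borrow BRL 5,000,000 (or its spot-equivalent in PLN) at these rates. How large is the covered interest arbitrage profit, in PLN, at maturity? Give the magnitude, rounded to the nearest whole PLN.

PLN 108,180

T = 2 years.
Invest the BRL and cover forward: 5,000,000 × 1.06461124 × 0.8794 = PLN 4,681,095.62.
Convert at spot and invest in PLN: 5,000,000 × 0.9241 × 1.03652761 = PLN 4,789,275.82.
The quoted forward undervalues BRL, so borrow BRL, convert to PLN at spot, deposit the PLN at 1.81%, and buy BRL forward at 0.8794 to cover the loan.
Profit = 4,789,275.82 − 4,681,095.62 = PLN 108,180.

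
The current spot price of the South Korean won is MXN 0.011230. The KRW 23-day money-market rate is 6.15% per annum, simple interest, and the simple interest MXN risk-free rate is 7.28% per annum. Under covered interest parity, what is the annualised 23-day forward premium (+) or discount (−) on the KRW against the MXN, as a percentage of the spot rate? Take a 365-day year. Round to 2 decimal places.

T = 23/365 years.
CIP forward (MXN per KRW) = 0.01123 × 1.0045874/1.0038753 = 0.011237966.
(F − S)/S ÷ T = (0.011237966 − 0.01123)/0.01123/(23/365) = 0.011257 → 1.13%.

+1.13%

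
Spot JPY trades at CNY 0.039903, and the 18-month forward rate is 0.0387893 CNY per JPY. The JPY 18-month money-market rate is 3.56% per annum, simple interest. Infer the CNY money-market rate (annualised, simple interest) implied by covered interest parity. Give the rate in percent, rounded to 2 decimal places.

1.60%

T = 18/12 years.
F/S = 0.0387893/0.039903 = 0.9720898 = (growth of CNY) / (growth of JPY).
The JPY side grows by 1 + 0.0356×18/12 = 1.053400.
Hence g_CNY = 1.0239994.
(1.0239994 − 1)/T = 0.016000, i.e. 1.60%.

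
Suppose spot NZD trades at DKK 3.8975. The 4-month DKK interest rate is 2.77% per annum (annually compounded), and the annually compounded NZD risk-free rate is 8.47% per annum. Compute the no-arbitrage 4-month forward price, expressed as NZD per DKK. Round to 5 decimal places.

0.26123

T = 4/12 years.
Growth of 1 DKK over T: (1 + 0.0277)^(4/12) = 1.0091494.
NZD accumulates by (1 + 0.0847)^(4/12) = 1.0274717.
So F = 3.8975 × 1.0091494 / 1.0274717 = 3.827998 (DKK/NZD).
Invert for NZD per DKK: 1 / 3.827998 = 0.26123.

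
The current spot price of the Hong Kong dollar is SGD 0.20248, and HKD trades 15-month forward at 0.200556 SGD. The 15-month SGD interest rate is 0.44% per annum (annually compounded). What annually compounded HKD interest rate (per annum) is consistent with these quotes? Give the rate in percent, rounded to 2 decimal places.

T = 15/12 years.
By CIP, F/S equals the SGD-to-HKD growth ratio: 0.200556/0.20248 = 0.9904978.
The SGD side grows by (1 + 0.0044)^(15/12) = 1.005503.
Hence g_HKD = 1.0151492.
r = 1.0151492^(12/15) − 1 = 0.012101 → 1.21%.

1.21%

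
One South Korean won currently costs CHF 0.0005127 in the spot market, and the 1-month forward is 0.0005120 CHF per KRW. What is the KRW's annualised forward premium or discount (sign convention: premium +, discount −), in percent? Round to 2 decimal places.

T = 1/12 years.
KRW trades forward at -0.13653% vs spot over the period.
×(1/T) gives -1.64% p.a.

-1.64%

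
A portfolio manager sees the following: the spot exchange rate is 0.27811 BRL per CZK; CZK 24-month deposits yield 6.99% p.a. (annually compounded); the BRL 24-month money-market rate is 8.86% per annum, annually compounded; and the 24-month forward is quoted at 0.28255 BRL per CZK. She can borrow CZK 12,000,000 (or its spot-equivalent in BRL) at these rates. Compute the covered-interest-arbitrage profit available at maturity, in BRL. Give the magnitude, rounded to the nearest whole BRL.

BRL 73,719

T = 2 years.
Keep in CZK, deliver into the forward: 12,000,000·1.14468601·0.28255 = BRL 3,881,172.39.
Swap to BRL now, deposit: 12,000,000·0.27811·1.18504996 = BRL 3,954,890.93.
The quoted forward undervalues CZK, so borrow CZK, convert to BRL at spot, deposit the BRL at 8.86%, and buy CZK forward at 0.28255 to cover the loan.
Profit = 3,954,890.93 − 3,881,172.39 = BRL 73,719.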